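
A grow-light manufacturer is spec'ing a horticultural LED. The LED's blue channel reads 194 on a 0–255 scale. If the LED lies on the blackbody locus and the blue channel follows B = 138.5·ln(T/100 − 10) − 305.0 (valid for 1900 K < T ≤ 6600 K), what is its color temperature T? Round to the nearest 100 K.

ln(t − 10) = (194 + 305.0) / 138.5 = 3.6029.
t − 10 = e^3.6029 = 36.704, so t = 46.704.
T = 100·t = 4670 K → 4700 K to the nearest 100 K.

4700 K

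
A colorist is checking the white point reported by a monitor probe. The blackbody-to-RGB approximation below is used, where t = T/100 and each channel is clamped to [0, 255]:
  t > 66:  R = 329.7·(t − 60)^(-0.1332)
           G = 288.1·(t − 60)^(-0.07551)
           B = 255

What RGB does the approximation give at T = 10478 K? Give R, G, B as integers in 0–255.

t = 10478/100 = 104.78; the t > 66 branch applies.
R = 329.7·(104.78 − 60)^(-0.1332) = 329.7·44.78^(-0.1332) = 329.7·0.60266 = 198.698.
G = 288.1·(104.78 − 60)^(-0.07551) = 288.1·44.78^(-0.07551) = 288.1·0.75046 = 216.207.
B = 255 by definition for t > 66.
Rounded: (199, 216, 255).

R=199, G=216, B=255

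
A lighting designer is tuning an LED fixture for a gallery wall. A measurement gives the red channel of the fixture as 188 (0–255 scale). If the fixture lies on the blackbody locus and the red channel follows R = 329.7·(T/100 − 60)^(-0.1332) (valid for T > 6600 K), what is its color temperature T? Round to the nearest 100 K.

(t − 60)^(-0.1332) = 188/329.7 = 0.57022.
t − 60 = 0.57022^(1/-0.1332) = 0.57022^(-7.508) = 67.848, so t = 127.848.
T = 100·t = 12785 K → 12800 K to the nearest 100 K.

12800 K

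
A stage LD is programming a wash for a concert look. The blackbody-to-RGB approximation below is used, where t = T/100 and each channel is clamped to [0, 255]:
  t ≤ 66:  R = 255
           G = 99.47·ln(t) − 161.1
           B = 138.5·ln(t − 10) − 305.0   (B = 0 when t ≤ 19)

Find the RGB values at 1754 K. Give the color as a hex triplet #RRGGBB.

#FF7C00

t = 1754/100 = 17.54; the t ≤ 66 branch applies.
R = 255 by definition for t ≤ 66.
G = 99.47·ln 17.54 − 161.1 = 99.47·2.8645 − 161.1 = 123.830.
t = 17.54 ≤ 19, so B = 0.
Rounded: (255, 124, 0).
In hex: #FF7C00.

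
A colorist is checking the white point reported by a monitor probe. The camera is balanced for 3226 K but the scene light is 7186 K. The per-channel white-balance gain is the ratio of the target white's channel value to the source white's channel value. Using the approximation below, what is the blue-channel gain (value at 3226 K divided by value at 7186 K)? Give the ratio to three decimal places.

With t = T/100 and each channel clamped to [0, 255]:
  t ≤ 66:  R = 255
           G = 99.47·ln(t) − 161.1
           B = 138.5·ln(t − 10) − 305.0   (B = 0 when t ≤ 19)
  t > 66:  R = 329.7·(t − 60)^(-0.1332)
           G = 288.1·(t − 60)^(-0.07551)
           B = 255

At 7186 K (t = 71.86):
  B = 255 by definition for t > 66.
At 3226 K (t = 32.26):
  B = 138.5·ln(32.26 − 10) − 305.0 = 138.5·ln 22.26 − 305.0 = 138.5·3.1028 − 305.0 = 124.737.
Gain = 124.737 / 255.000 = 0.4892 → 0.489.

0.489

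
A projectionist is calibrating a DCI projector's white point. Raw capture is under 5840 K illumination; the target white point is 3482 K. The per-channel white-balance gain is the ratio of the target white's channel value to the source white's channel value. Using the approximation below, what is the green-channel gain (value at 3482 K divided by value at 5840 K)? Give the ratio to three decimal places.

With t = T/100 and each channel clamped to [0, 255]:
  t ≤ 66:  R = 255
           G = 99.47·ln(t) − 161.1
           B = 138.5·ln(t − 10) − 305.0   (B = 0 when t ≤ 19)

At 5840 K (t = 58.4):
  G = 99.47·ln 58.4 − 161.1 = 99.47·4.0673 − 161.1 = 243.476.
At 3482 K (t = 34.82):
  G = 99.47·ln 34.82 − 161.1 = 99.47·3.5502 − 161.1 = 192.038.
Gain = 192.038 / 243.476 = 0.7887 → 0.789.

0.789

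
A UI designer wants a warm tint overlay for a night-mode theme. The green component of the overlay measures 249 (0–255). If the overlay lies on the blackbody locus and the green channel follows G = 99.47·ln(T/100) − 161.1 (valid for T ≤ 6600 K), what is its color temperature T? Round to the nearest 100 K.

ln t = (249 + 161.1) / 99.47 = 4.1229.
t = e^4.1229 = 61.735.
T = 100·t = 6174 K → 6200 K to the nearest 100 K.

6200 K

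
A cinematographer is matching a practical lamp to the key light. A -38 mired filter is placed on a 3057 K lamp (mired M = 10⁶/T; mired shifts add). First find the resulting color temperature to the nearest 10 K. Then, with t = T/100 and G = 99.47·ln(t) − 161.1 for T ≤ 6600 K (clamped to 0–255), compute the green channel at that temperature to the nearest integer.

M_in = 10⁶/3057 = 327.12; M_out = 327.12 + (-38) = 289.12.
T_out = 10⁶/289.12 = 3458.8 K → 3460 K; t = 34.6.
G = 99.47·ln 34.6 − 161.1 = 99.47·3.5439 − 161.1 = 191.407.
Rounded: 191.

191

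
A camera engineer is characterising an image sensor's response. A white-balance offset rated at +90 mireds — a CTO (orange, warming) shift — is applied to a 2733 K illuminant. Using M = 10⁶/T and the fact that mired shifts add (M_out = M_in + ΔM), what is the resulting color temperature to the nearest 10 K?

M_in = 10⁶/2733 = 365.90 mireds.
M_out = 365.90 + (+90) = 455.90 mireds.
T_out = 10⁶/455.90 = 2193.5 K → 2190 K.

2190 K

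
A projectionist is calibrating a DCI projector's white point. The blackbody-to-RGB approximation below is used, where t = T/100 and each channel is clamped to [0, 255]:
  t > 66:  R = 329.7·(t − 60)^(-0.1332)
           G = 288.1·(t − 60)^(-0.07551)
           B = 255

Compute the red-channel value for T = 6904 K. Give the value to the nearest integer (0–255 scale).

t = 6904/100 = 69.04; the t > 66 branch applies.
R = 329.7·(69.04 − 60)^(-0.1332) = 329.7·9.04^(-0.1332) = 329.7·0.74583 = 245.899.
Rounded: 246.

246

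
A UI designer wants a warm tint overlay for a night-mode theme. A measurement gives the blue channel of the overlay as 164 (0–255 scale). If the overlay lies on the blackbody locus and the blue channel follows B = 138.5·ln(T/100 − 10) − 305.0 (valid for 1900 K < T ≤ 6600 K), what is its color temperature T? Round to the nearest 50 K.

3950 K

ln(t − 10) = (164 + 305.0) / 138.5 = 3.3863.
t − 10 = e^3.3863 = 29.556, so t = 39.556.
T = 100·t = 3956 K → 3950 K to the nearest 50 K.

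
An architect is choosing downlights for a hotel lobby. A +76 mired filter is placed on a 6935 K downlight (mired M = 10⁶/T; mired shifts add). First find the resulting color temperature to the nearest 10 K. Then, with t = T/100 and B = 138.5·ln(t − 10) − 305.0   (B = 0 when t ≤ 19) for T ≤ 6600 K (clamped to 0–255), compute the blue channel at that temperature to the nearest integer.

M_in = 10⁶/6935 = 144.20; M_out = 144.20 + (+76) = 220.20.
T_out = 10⁶/220.20 = 4541.4 K → 4540 K; t = 45.4.
B = 138.5·ln(45.4 − 10) − 305.0 = 138.5·ln 35.4 − 305.0 = 138.5·3.5667 − 305.0 = 188.990.
Rounded: 189.

189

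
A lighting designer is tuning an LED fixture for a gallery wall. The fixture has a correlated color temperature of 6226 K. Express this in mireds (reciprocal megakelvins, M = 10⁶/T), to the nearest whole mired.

161 mireds

M = 10⁶ / 6226 = 160.617 → 161 mireds.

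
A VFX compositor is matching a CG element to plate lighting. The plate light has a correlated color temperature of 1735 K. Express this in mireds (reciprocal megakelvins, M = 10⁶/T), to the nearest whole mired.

576 mireds

M = 10⁶ / 1735 = 576.369 → 576 mireds.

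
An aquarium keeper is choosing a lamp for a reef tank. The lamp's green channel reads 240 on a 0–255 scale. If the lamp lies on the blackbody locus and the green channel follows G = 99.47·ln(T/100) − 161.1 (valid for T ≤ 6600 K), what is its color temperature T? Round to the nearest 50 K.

5650 K

ln t = (240 + 161.1) / 99.47 = 4.0324.
t = e^4.0324 = 56.394.
T = 100·t = 5639 K → 5650 K to the nearest 50 K.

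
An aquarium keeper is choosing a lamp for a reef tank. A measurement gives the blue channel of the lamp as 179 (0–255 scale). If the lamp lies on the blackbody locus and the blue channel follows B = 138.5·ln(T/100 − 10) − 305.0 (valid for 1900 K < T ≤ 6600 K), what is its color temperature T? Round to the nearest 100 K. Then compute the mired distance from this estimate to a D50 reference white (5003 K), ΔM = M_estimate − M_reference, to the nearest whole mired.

+33 mireds

ln(t − 10) = (179 + 305.0) / 138.5 = 3.4946.
t − 10 = e^3.4946 = 32.937, so t = 42.937.
T = 100·t = 4294 K → 4300 K to the nearest 100 K.
M_estimate = 10⁶/4300 = 232.56; M_reference = 10⁶/5003 = 199.88.
ΔM = 232.56 − 199.88 = 32.68 → +33 mireds.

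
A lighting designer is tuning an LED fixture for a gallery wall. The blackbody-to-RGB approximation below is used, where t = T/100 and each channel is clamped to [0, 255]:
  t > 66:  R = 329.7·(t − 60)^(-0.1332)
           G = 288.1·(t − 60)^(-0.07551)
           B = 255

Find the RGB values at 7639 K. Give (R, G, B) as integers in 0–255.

(227, 233, 255)

t = 7639/100 = 76.39; the t > 66 branch applies.
R = 329.7·(76.39 − 60)^(-0.1332) = 329.7·16.39^(-0.1332) = 329.7·0.68900 = 227.163.
G = 288.1·(76.39 − 60)^(-0.07551) = 288.1·16.39^(-0.07551) = 288.1·0.80963 = 233.255.
B = 255 by definition for t > 66.
Rounded: (227, 233, 255).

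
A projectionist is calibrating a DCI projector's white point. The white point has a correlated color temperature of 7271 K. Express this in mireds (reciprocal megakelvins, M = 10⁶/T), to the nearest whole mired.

138 mireds

M = 10⁶ / 7271 = 137.533 → 138 mireds.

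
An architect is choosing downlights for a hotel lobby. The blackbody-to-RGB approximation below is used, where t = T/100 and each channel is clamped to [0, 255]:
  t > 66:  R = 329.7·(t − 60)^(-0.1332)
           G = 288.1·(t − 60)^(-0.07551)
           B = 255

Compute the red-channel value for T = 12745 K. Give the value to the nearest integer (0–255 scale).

t = 12745/100 = 127.45; the t > 66 branch applies.
R = 329.7·(127.45 − 60)^(-0.1332) = 329.7·67.45^(-0.1332) = 329.7·0.57066 = 188.148.
Rounded: 188.

188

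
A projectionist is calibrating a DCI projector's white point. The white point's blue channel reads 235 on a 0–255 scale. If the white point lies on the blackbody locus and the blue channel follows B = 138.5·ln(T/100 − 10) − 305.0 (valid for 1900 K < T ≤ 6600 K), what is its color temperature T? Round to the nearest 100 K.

ln(t − 10) = (235 + 305.0) / 138.5 = 3.8989.
t − 10 = e^3.8989 = 49.349, so t = 59.349.
T = 100·t = 5935 K → 5900 K to the nearest 100 K.

5900 K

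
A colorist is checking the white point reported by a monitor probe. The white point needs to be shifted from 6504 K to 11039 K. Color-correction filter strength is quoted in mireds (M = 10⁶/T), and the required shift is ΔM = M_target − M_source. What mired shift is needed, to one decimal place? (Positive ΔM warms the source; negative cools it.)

M_source = 10⁶/6504 = 153.752; M_target = 10⁶/11039 = 90.588.
ΔM = 90.588 − 153.752 = -63.164 → -63.2 mireds, a cooling shift.

-63.2 mireds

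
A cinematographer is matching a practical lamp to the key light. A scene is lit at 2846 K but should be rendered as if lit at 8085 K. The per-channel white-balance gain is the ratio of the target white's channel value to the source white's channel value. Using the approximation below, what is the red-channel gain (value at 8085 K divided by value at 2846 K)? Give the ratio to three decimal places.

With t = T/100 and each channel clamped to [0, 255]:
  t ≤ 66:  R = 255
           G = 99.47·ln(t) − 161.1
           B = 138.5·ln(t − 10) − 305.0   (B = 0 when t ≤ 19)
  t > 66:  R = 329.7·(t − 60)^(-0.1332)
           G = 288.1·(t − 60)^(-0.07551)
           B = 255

At 2846 K (t = 28.46):
  R = 255 by definition for t ≤ 66.
At 8085 K (t = 80.85):
  R = 329.7·(80.85 − 60)^(-0.1332) = 329.7·20.85^(-0.1332) = 329.7·0.66726 = 219.996.
Gain = 219.996 / 255.000 = 0.8627 → 0.863.

0.863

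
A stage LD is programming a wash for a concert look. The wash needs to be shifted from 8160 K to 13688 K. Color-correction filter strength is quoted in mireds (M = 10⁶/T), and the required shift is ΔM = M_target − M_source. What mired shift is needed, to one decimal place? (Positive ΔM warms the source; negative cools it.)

-49.5 mireds

M_source = 10⁶/8160 = 122.549; M_target = 10⁶/13688 = 73.057.
ΔM = 73.057 − 122.549 = -49.492 → -49.5 mireds, a cooling shift.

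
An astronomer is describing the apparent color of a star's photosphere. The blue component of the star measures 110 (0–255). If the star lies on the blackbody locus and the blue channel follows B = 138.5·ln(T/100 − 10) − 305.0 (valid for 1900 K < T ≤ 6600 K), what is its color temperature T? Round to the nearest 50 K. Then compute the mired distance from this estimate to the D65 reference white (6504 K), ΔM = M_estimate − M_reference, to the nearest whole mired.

ln(t − 10) = (110 + 305.0) / 138.5 = 2.9964.
t − 10 = e^2.9964 = 20.013, so t = 30.013.
T = 100·t = 3001 K → 3000 K to the nearest 50 K.
M_estimate = 10⁶/3000 = 333.33; M_reference = 10⁶/6504 = 153.75.
ΔM = 333.33 − 153.75 = 179.58 → +180 mireds.

+180 mireds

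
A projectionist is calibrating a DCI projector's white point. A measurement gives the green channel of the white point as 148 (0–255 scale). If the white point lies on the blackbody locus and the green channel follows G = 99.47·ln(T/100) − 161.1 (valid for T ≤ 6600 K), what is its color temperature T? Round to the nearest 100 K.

ln t = (148 + 161.1) / 99.47 = 3.1075.
t = e^3.1075 = 22.364.
T = 100·t = 2236 K → 2200 K to the nearest 100 K.

2200 K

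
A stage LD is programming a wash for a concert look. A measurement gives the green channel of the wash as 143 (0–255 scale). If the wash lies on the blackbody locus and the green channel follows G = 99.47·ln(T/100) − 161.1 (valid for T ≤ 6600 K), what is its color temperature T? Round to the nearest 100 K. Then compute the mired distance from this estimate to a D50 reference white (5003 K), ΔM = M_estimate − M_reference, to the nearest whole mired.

+276 mireds

ln t = (143 + 161.1) / 99.47 = 3.0572.
t = e^3.0572 = 21.268.
T = 100·t = 2127 K → 2100 K to the nearest 100 K.
M_estimate = 10⁶/2100 = 476.19; M_reference = 10⁶/5003 = 199.88.
ΔM = 476.19 − 199.88 = 276.31 → +276 mireds.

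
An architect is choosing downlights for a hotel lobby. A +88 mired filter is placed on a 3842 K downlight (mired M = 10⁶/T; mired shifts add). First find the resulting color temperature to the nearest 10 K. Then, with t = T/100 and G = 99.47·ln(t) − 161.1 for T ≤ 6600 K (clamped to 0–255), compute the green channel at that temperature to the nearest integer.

M_in = 10⁶/3842 = 260.28; M_out = 260.28 + (+88) = 348.28.
T_out = 10⁶/348.28 = 2871.2 K → 2870 K; t = 28.7.
G = 99.47·ln 28.7 − 161.1 = 99.47·3.3569 − 161.1 = 172.811.
Rounded: 173.

173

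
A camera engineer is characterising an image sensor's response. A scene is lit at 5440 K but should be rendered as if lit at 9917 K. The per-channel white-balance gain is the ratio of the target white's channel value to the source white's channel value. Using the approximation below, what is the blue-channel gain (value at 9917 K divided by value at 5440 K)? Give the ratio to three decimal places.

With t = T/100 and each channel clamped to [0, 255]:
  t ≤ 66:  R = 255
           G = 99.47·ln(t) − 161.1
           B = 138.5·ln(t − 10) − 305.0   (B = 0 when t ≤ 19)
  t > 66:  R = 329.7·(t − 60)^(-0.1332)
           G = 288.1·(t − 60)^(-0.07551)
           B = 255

1.157

At 5440 K (t = 54.4):
  B = 138.5·ln(54.4 − 10) − 305.0 = 138.5·ln 44.4 − 305.0 = 138.5·3.7932 − 305.0 = 220.364.
At 9917 K (t = 99.17):
  B = 255 by definition for t > 66.
Gain = 255.000 / 220.364 = 1.1572 → 1.157.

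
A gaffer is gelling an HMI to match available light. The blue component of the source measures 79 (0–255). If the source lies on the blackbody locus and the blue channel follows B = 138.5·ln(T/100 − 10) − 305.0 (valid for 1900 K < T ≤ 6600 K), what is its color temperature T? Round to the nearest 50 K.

ln(t − 10) = (79 + 305.0) / 138.5 = 2.7726.
t − 10 = e^2.7726 = 16.000, so t = 26.000.
T = 100·t = 2600 K → 2600 K to the nearest 50 K.

2600 K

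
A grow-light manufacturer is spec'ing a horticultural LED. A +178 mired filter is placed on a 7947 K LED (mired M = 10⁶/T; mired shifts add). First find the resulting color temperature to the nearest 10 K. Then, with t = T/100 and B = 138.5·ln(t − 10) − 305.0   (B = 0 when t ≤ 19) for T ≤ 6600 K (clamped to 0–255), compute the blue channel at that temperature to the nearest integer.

M_in = 10⁶/7947 = 125.83; M_out = 125.83 + (+178) = 303.83.
T_out = 10⁶/303.83 = 3291.3 K → 3290 K; t = 32.9.
B = 138.5·ln(32.9 − 10) − 305.0 = 138.5·ln 22.9 − 305.0 = 138.5·3.1311 − 305.0 = 128.662.
Rounded: 129.

129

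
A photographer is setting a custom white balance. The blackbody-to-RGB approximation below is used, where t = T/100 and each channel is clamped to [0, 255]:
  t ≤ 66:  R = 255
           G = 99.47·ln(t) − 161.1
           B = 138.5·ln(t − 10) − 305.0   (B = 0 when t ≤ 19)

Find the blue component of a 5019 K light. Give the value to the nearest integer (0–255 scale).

t = 5019/100 = 50.19; the t ≤ 66 branch applies.
B = 138.5·ln(50.19 − 10) − 305.0 = 138.5·ln 40.19 − 305.0 = 138.5·3.6936 − 305.0 = 206.566.
Rounded: 207.

207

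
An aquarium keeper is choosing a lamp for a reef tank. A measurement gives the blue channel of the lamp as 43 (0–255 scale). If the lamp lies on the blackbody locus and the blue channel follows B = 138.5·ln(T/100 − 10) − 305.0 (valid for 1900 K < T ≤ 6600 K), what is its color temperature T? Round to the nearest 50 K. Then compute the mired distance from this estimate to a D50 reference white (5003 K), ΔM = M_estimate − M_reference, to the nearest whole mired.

ln(t − 10) = (43 + 305.0) / 138.5 = 2.5126.
t − 10 = e^2.5126 = 12.337, so t = 22.337.
T = 100·t = 2234 K → 2250 K to the nearest 50 K.
M_estimate = 10⁶/2250 = 444.44; M_reference = 10⁶/5003 = 199.88.
ΔM = 444.44 − 199.88 = 244.56 → +245 mireds.

+245 mireds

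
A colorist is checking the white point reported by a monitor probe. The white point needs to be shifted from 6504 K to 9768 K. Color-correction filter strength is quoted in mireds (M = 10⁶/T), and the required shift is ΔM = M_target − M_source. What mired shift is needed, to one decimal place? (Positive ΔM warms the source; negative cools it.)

M_source = 10⁶/6504 = 153.752; M_target = 10⁶/9768 = 102.375.
ΔM = 102.375 − 153.752 = -51.376 → -51.4 mireds, a cooling shift.

-51.4 mireds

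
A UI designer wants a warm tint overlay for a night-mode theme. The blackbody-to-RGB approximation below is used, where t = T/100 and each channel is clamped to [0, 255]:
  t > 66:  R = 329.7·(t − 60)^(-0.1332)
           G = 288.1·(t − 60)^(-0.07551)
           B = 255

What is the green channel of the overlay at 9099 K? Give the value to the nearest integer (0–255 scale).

t = 9099/100 = 90.99; the t > 66 branch applies.
G = 288.1·(90.99 − 60)^(-0.07551) = 288.1·30.99^(-0.07551) = 288.1·0.77161 = 222.301.
Rounded: 222.

222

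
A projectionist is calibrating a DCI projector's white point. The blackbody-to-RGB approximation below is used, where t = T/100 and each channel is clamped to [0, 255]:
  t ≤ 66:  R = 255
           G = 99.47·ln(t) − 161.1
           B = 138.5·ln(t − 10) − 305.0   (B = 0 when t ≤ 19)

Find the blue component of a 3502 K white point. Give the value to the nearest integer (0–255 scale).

141

t = 3502/100 = 35.02; the t ≤ 66 branch applies.
B = 138.5·ln(35.02 − 10) − 305.0 = 138.5·ln 25.02 − 305.0 = 138.5·3.2197 − 305.0 = 140.925.
Rounded: 141.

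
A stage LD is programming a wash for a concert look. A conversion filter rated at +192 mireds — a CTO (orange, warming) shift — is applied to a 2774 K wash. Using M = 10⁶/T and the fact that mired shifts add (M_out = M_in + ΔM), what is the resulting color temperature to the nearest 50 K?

M_in = 10⁶/2774 = 360.49 mireds.
M_out = 360.49 + (+192) = 552.49 mireds.
T_out = 10⁶/552.49 = 1810.0 K → 1800 K.

1800 K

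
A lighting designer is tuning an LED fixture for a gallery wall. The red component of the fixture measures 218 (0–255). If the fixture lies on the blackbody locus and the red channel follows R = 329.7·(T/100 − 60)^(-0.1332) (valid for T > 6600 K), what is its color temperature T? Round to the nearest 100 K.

8200 K

(t − 60)^(-0.1332) = 218/329.7 = 0.66121.
t − 60 = 0.66121^(1/-0.1332) = 0.66121^(-7.508) = 22.326, so t = 82.326.
T = 100·t = 8233 K → 8200 K to the nearest 100 K.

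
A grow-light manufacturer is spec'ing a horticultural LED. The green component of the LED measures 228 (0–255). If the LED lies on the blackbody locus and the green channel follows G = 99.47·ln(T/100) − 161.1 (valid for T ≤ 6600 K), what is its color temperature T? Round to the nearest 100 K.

ln t = (228 + 161.1) / 99.47 = 3.9117.
t = e^3.9117 = 49.985.
T = 100·t = 4999 K → 5000 K to the nearest 100 K.

5000 K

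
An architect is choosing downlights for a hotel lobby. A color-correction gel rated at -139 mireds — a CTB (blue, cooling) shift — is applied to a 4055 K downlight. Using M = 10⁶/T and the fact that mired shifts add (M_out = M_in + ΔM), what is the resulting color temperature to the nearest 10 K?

M_in = 10⁶/4055 = 246.61 mireds.
M_out = 246.61 + (-139) = 107.61 mireds.
T_out = 10⁶/107.61 = 9292.9 K → 9290 K.

9290 K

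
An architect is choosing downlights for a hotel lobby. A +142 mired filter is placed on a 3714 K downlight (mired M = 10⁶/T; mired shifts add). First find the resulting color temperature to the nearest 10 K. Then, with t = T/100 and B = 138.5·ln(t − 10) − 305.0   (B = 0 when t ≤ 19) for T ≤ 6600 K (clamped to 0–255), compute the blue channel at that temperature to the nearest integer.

M_in = 10⁶/3714 = 269.25; M_out = 269.25 + (+142) = 411.25.
T_out = 10⁶/411.25 = 2431.6 K → 2430 K; t = 24.3.
B = 138.5·ln(24.3 − 10) − 305.0 = 138.5·ln 14.3 − 305.0 = 138.5·2.6603 − 305.0 = 63.446.
Rounded: 63.

63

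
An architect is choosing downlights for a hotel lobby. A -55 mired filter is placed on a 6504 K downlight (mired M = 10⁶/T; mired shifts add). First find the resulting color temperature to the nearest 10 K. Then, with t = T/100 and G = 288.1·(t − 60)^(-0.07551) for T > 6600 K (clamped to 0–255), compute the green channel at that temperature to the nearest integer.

M_in = 10⁶/6504 = 153.75; M_out = 153.75 + (-55) = 98.75.
T_out = 10⁶/98.75 = 10126.4 K → 10130 K; t = 101.3.
G = 288.1·(101.3 − 60)^(-0.07551) = 288.1·41.3^(-0.07551) = 288.1·0.75506 = 217.532.
Rounded: 218.

218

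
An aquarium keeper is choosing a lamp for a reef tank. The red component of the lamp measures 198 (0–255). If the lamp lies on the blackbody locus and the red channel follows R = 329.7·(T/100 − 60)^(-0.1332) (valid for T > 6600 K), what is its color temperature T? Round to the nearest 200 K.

(t − 60)^(-0.1332) = 198/329.7 = 0.60055.
t − 60 = 0.60055^(1/-0.1332) = 0.60055^(-7.508) = 45.980, so t = 105.980.
T = 100·t = 10598 K → 10600 K to the nearest 200 K.

10600 K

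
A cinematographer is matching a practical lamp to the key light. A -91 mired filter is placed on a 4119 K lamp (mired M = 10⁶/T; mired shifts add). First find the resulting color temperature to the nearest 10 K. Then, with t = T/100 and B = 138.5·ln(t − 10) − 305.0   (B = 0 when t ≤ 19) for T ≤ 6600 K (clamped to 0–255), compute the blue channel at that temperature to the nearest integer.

M_in = 10⁶/4119 = 242.78; M_out = 242.78 + (-91) = 151.78.
T_out = 10⁶/151.78 = 6588.6 K → 6590 K; t = 65.9.
B = 138.5·ln(65.9 − 10) − 305.0 = 138.5·ln 55.9 − 305.0 = 138.5·4.0236 − 305.0 = 252.264.
Rounded: 252.

252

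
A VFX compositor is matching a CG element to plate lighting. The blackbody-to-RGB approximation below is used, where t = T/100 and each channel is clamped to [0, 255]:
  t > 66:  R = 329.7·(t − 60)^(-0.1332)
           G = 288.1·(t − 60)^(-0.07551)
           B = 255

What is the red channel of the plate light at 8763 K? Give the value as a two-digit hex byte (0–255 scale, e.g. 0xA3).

0xD4

t = 8763/100 = 87.63; the t > 66 branch applies.
R = 329.7·(87.63 − 60)^(-0.1332) = 329.7·27.63^(-0.1332) = 329.7·0.64270 = 211.898.
Rounded: 212; in hex, 0xD4.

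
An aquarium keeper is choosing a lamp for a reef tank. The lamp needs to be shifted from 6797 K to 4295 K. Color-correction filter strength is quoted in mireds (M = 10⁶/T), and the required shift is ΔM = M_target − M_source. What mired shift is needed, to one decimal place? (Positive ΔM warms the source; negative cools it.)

M_source = 10⁶/6797 = 147.124; M_target = 10⁶/4295 = 232.829.
ΔM = 232.829 − 147.124 = 85.705 → +85.7 mireds, a warming shift.

+85.7 mireds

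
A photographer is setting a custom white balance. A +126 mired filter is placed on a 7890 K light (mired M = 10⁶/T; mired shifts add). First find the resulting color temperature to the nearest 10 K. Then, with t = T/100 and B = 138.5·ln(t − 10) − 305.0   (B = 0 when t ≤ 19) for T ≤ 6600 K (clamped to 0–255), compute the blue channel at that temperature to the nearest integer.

M_in = 10⁶/7890 = 126.74; M_out = 126.74 + (+126) = 252.74.
T_out = 10⁶/252.74 = 3956.6 K → 3960 K; t = 39.6.
B = 138.5·ln(39.6 − 10) − 305.0 = 138.5·ln 29.6 − 305.0 = 138.5·3.3878 − 305.0 = 164.207.
Rounded: 164.

164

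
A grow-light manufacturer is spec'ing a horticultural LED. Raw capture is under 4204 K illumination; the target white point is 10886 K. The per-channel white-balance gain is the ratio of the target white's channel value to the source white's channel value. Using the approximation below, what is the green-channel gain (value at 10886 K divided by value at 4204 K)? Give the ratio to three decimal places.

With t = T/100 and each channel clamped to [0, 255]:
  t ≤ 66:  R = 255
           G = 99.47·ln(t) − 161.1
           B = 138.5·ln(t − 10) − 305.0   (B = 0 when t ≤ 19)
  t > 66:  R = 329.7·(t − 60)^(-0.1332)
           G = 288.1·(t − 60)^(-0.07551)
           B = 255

At 4204 K (t = 42.04):
  G = 99.47·ln 42.04 − 161.1 = 99.47·3.7386 − 161.1 = 210.781.
At 10886 K (t = 108.86):
  G = 288.1·(108.86 − 60)^(-0.07551) = 288.1·48.86^(-0.07551) = 288.1·0.74553 = 214.788.
Gain = 214.788 / 210.781 = 1.0190 → 1.019.

1.019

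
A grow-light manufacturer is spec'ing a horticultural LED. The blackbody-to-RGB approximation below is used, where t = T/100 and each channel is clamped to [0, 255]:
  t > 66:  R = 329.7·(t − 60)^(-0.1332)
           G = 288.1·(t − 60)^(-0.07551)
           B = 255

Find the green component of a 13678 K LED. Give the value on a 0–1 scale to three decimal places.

0.814

t = 13678/100 = 136.78; the t > 66 branch applies.
G = 288.1·(136.78 − 60)^(-0.07551) = 288.1·76.78^(-0.07551) = 288.1·0.72052 = 207.581.
On a 0–1 scale: 207.581/255 = 0.8140 → 0.814.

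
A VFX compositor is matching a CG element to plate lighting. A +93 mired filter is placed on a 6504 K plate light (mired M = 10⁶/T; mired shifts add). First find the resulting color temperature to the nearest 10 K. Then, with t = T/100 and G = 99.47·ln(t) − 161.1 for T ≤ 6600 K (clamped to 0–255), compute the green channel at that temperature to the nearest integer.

207

M_in = 10⁶/6504 = 153.75; M_out = 153.75 + (+93) = 246.75.
T_out = 10⁶/246.75 = 4052.7 K → 4050 K; t = 40.5.
G = 99.47·ln 40.5 − 161.1 = 99.47·3.7013 − 161.1 = 207.069.
Rounded: 207.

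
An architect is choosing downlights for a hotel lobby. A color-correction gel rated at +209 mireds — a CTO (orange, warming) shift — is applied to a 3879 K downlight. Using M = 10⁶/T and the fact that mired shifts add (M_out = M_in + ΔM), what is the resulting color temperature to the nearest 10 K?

M_in = 10⁶/3879 = 257.80 mireds.
M_out = 257.80 + (+209) = 466.80 mireds.
T_out = 10⁶/466.80 = 2142.3 K → 2140 K.

2140 K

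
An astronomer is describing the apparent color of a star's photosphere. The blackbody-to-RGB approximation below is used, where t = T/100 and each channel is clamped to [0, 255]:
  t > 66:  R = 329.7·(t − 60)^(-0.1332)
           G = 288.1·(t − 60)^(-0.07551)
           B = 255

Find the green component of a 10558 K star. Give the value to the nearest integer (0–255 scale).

t = 10558/100 = 105.58; the t > 66 branch applies.
G = 288.1·(105.58 − 60)^(-0.07551) = 288.1·45.58^(-0.07551) = 288.1·0.74946 = 215.918.
Rounded: 216.

216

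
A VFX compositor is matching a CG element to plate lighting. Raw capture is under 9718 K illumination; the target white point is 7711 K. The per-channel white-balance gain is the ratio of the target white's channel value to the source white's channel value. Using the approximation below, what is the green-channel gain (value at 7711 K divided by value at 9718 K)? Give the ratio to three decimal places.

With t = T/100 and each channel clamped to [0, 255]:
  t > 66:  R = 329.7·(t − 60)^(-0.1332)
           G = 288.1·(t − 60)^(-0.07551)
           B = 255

At 9718 K (t = 97.18):
  G = 288.1·(97.18 − 60)^(-0.07551) = 288.1·37.18^(-0.07551) = 288.1·0.76107 = 219.265.
At 7711 K (t = 77.11):
  G = 288.1·(77.11 − 60)^(-0.07551) = 288.1·17.11^(-0.07551) = 288.1·0.80701 = 232.499.
Gain = 232.499 / 219.265 = 1.0604 → 1.060.

1.060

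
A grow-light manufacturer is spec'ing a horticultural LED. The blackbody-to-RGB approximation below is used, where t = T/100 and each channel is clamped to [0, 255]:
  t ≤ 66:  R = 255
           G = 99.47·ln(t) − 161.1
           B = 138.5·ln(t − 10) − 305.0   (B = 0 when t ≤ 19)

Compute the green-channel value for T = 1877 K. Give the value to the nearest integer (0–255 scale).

131

t = 1877/100 = 18.77; the t ≤ 66 branch applies.
G = 99.47·ln 18.77 − 161.1 = 99.47·2.9323 − 161.1 = 130.572.
Rounded: 131.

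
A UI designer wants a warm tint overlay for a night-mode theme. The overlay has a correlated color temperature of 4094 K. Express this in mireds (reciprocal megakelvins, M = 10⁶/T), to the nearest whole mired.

M = 10⁶ / 4094 = 244.260 → 244 mireds.

244 mireds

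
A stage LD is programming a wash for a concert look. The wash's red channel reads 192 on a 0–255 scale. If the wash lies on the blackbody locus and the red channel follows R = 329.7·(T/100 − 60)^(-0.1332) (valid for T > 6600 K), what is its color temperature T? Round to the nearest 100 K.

11800 K

(t − 60)^(-0.1332) = 192/329.7 = 0.58235.
t − 60 = 0.58235^(1/-0.1332) = 0.58235^(-7.508) = 57.929, so t = 117.929.
T = 100·t = 11793 K → 11800 K to the nearest 100 K.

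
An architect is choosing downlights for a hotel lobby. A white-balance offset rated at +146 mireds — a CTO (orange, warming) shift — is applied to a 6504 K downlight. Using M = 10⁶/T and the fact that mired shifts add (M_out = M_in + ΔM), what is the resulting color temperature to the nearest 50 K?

M_in = 10⁶/6504 = 153.75 mireds.
M_out = 153.75 + (+146) = 299.75 mireds.
T_out = 10⁶/299.75 = 3336.1 K → 3350 K.

3350 K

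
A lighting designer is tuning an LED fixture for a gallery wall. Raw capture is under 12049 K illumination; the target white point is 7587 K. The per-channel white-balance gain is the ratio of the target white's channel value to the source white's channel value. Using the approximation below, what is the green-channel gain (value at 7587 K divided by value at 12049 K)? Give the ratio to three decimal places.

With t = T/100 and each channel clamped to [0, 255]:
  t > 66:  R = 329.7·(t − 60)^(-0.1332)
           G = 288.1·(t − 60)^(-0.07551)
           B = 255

At 12049 K (t = 120.49):
  G = 288.1·(120.49 − 60)^(-0.07551) = 288.1·60.49^(-0.07551) = 288.1·0.73361 = 211.353.
At 7587 K (t = 75.87):
  G = 288.1·(75.87 − 60)^(-0.07551) = 288.1·15.87^(-0.07551) = 288.1·0.81160 = 233.823.
Gain = 233.823 / 211.353 = 1.1063 → 1.106.

1.106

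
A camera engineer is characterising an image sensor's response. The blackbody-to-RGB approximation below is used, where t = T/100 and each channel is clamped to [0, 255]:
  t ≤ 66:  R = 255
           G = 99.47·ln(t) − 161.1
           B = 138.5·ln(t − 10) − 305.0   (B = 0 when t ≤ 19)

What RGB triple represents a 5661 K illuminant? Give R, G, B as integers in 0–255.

t = 5661/100 = 56.61; the t ≤ 66 branch applies.
R = 255 by definition for t ≤ 66.
G = 99.47·ln 56.61 − 161.1 = 99.47·4.0362 − 161.1 = 240.379.
B = 138.5·ln(56.61 − 10) − 305.0 = 138.5·ln 46.61 − 305.0 = 138.5·3.8418 − 305.0 = 227.091.
Rounded: (255, 240, 227).

R=255, G=240, B=227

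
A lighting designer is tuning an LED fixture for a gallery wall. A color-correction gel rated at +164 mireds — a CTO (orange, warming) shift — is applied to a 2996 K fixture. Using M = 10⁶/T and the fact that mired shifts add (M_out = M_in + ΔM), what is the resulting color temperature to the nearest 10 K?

2010 K

M_in = 10⁶/2996 = 333.78 mireds.
M_out = 333.78 + (+164) = 497.78 mireds.
T_out = 10⁶/497.78 = 2008.9 K → 2010 K.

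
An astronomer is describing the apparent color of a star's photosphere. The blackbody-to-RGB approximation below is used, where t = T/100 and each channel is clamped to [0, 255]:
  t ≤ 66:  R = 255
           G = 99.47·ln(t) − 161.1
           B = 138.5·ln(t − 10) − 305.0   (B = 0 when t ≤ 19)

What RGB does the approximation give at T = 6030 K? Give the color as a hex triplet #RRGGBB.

t = 6030/100 = 60.3; the t ≤ 66 branch applies.
R = 255 by definition for t ≤ 66.
G = 99.47·ln 60.3 − 161.1 = 99.47·4.0993 − 161.1 = 246.661.
B = 138.5·ln(60.3 − 10) − 305.0 = 138.5·ln 50.3 − 305.0 = 138.5·3.9180 − 305.0 = 237.644.
Rounded: (255, 247, 238).
In hex: #FFF7EE.

#FFF7EE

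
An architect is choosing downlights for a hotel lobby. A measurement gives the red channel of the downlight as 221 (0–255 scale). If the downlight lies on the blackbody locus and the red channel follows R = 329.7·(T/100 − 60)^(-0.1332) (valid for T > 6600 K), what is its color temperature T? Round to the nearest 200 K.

8000 K

(t − 60)^(-0.1332) = 221/329.7 = 0.67031.
t − 60 = 0.67031^(1/-0.1332) = 0.67031^(-7.508) = 20.149, so t = 80.149.
T = 100·t = 8015 K → 8000 K to the nearest 200 K.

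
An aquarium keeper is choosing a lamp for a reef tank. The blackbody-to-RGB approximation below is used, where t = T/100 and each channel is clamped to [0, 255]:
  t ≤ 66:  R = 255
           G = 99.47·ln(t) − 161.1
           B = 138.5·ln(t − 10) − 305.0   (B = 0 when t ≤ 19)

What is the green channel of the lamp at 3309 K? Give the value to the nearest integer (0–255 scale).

t = 3309/100 = 33.09; the t ≤ 66 branch applies.
G = 99.47·ln 33.09 − 161.1 = 99.47·3.4992 − 161.1 = 186.969.
Rounded: 187.

187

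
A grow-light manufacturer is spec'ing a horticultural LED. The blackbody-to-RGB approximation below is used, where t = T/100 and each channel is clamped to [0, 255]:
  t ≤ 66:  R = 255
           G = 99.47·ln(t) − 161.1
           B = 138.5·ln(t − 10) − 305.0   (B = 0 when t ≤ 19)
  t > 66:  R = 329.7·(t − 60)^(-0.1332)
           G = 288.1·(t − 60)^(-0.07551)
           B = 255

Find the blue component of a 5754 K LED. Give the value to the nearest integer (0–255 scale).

t = 5754/100 = 57.54; the t ≤ 66 branch applies.
B = 138.5·ln(57.54 − 10) − 305.0 = 138.5·ln 47.54 − 305.0 = 138.5·3.8616 − 305.0 = 229.828.
Rounded: 230.

230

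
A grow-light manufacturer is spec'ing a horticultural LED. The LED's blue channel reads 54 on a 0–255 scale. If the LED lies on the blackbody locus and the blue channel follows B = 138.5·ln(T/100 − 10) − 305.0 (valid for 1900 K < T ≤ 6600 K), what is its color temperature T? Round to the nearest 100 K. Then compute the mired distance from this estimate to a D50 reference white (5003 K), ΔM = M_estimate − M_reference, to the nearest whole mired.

ln(t − 10) = (54 + 305.0) / 138.5 = 2.5921.
t − 10 = e^2.5921 = 13.357, so t = 23.357.
T = 100·t = 2336 K → 2300 K to the nearest 100 K.
M_estimate = 10⁶/2300 = 434.78; M_reference = 10⁶/5003 = 199.88.
ΔM = 434.78 − 199.88 = 234.90 → +235 mireds.

+235 mireds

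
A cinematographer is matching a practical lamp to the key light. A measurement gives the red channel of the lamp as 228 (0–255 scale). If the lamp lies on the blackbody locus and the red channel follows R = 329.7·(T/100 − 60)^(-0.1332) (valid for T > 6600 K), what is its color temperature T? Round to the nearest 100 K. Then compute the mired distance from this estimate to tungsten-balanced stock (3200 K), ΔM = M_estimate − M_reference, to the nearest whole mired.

(t − 60)^(-0.1332) = 228/329.7 = 0.69154.
t − 60 = 0.69154^(1/-0.1332) = 0.69154^(-7.508) = 15.943, so t = 75.943.
T = 100·t = 7594 K → 7600 K to the nearest 100 K.
M_estimate = 10⁶/7600 = 131.58; M_reference = 10⁶/3200 = 312.50.
ΔM = 131.58 − 312.50 = -180.92 → -181 mireds.

-181 mireds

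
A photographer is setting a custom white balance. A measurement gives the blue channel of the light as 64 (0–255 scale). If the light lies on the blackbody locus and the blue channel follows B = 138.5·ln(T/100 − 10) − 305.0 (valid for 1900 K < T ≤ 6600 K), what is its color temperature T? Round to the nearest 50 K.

2450 K

ln(t − 10) = (64 + 305.0) / 138.5 = 2.6643.
t − 10 = e^2.6643 = 14.357, so t = 24.357.
T = 100·t = 2436 K → 2450 K to the nearest 50 K.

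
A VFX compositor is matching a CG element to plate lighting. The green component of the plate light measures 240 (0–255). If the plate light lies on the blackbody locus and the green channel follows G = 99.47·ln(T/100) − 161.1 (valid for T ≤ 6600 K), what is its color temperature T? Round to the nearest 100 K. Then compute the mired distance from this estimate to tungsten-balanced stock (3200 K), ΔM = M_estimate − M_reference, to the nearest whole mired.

ln t = (240 + 161.1) / 99.47 = 4.0324.
t = e^4.0324 = 56.394.
T = 100·t = 5639 K → 5600 K to the nearest 100 K.
M_estimate = 10⁶/5600 = 178.57; M_reference = 10⁶/3200 = 312.50.
ΔM = 178.57 − 312.50 = -133.93 → -134 mireds.

-134 mireds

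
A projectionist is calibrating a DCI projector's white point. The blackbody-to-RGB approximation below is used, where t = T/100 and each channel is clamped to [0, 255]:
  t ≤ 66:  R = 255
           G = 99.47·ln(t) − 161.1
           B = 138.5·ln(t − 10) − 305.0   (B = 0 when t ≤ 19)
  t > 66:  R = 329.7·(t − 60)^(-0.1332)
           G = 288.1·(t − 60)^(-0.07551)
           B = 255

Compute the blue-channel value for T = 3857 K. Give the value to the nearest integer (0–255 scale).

159

t = 3857/100 = 38.57; the t ≤ 66 branch applies.
B = 138.5·ln(38.57 − 10) − 305.0 = 138.5·ln 28.57 − 305.0 = 138.5·3.3524 − 305.0 = 159.301.
Rounded: 159.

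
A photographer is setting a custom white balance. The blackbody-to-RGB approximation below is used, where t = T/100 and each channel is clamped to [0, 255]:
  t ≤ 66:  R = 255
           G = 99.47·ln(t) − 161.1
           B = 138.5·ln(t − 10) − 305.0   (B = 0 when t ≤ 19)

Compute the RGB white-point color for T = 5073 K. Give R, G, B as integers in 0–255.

R=255, G=229, B=208

t = 5073/100 = 50.73; the t ≤ 66 branch applies.
R = 255 by definition for t ≤ 66.
G = 99.47·ln 50.73 − 161.1 = 99.47·3.9265 − 161.1 = 229.471.
B = 138.5·ln(50.73 − 10) − 305.0 = 138.5·ln 40.73 − 305.0 = 138.5·3.7070 − 305.0 = 208.415.
Rounded: (255, 229, 208).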